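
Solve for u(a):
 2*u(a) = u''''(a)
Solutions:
 u(a) = C1*exp(-2^(1/4)*a) + C2*exp(2^(1/4)*a) + C3*sin(2^(1/4)*a) + C4*cos(2^(1/4)*a)


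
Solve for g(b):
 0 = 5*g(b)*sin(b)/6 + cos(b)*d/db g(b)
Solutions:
 g(b) = C1*cos(b)^(5/6)


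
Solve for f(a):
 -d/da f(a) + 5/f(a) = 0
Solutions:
 f(a) = -sqrt(C1 + 10*a)
 f(a) = sqrt(C1 + 10*a)


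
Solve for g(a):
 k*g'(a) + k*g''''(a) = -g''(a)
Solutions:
 g(a) = C1 + C2*exp(2^(1/3)*a*(6^(1/3)*(sqrt(3)*sqrt(27 + 4/k^3) + 9)^(1/3)/12 - 2^(1/3)*3^(5/6)*I*(sqrt(3)*sqrt(27 + 4/k^3) + 9)^(1/3)/12 + 2/(k*(-3^(1/3) + 3^(5/6)*I)*(sqrt(3)*sqrt(27 + 4/k^3) + 9)^(1/3)))) + C3*exp(2^(1/3)*a*(6^(1/3)*(sqrt(3)*sqrt(27 + 4/k^3) + 9)^(1/3)/12 + 2^(1/3)*3^(5/6)*I*(sqrt(3)*sqrt(27 + 4/k^3) + 9)^(1/3)/12 - 2/(k*(3^(1/3) + 3^(5/6)*I)*(sqrt(3)*sqrt(27 + 4/k^3) + 9)^(1/3)))) + C4*exp(6^(1/3)*a*(-2^(1/3)*(sqrt(3)*sqrt(27 + 4/k^3) + 9)^(1/3) + 2*3^(1/3)/(k*(sqrt(3)*sqrt(27 + 4/k^3) + 9)^(1/3)))/6)


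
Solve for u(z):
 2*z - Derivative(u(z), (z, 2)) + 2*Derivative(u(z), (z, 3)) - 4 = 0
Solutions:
 u(z) = C1 + C2*z + C3*exp(z/2) + z^3/3


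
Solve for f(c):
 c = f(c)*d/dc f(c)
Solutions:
 f(c) = -sqrt(C1 + c^2)
 f(c) = sqrt(C1 + c^2)


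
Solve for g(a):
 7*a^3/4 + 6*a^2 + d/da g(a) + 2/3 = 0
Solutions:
 g(a) = C1 - 7*a^4/16 - 2*a^3 - 2*a/3


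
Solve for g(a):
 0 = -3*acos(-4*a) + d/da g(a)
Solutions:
 g(a) = C1 + 3*a*acos(-4*a) + 3*sqrt(1 - 16*a^2)/4


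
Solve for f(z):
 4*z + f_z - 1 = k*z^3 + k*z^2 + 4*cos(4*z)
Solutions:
 f(z) = C1 + k*z^4/4 + k*z^3/3 - 2*z^2 + z + sin(4*z)


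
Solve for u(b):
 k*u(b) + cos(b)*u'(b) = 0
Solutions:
 u(b) = C1*exp(k*(log(sin(b) - 1) - log(sin(b) + 1))/2)


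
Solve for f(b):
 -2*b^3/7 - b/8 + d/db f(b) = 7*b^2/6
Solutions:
 f(b) = C1 + b^4/14 + 7*b^3/18 + b^2/16


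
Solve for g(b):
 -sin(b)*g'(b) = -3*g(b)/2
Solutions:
 g(b) = C1*(cos(b) - 1)^(3/4)/(cos(b) + 1)^(3/4)


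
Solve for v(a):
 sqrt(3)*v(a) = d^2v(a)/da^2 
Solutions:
 v(a) = C1*exp(-3^(1/4)*a) + C2*exp(3^(1/4)*a)


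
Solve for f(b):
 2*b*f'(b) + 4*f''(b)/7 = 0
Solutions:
 f(b) = C1 + C2*erf(sqrt(7)*b/2)


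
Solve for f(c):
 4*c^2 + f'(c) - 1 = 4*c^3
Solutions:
 f(c) = C1 + c^4 - 4*c^3/3 + c


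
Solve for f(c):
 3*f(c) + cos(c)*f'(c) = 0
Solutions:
 f(c) = C1*(sin(c) - 1)^(3/2)/(sin(c) + 1)^(3/2)


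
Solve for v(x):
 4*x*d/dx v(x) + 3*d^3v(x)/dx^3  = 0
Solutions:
 v(x) = C1 + Integral(C2*airyai(-6^(2/3)*x/3) + C3*airybi(-6^(2/3)*x/3), x)


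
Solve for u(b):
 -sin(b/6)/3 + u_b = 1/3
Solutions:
 u(b) = C1 + b/3 - 2*cos(b/6)


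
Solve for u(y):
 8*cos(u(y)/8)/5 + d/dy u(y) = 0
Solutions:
 8*y/5 - 4*log(sin(u(y)/8) - 1) + 4*log(sin(u(y)/8) + 1) = C1


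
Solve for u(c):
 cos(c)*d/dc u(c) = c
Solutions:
 u(c) = C1 + Integral(c/cos(c), c)


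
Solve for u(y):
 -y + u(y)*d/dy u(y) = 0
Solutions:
 u(y) = -sqrt(C1 + y^2)
 u(y) = sqrt(C1 + y^2)


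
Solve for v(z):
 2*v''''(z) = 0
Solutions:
 v(z) = C1 + C2*z + C3*z^2 + C4*z^3


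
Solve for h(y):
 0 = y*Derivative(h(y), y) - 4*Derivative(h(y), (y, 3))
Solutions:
 h(y) = C1 + Integral(C2*airyai(2^(1/3)*y/2) + C3*airybi(2^(1/3)*y/2), y)


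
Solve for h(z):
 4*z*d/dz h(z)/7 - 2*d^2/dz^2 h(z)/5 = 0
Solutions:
 h(z) = C1 + C2*erfi(sqrt(35)*z/7)


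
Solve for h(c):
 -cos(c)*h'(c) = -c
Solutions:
 h(c) = C1 + Integral(c/cos(c), c)


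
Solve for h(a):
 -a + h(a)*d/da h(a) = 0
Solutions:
 h(a) = -sqrt(C1 + a^2)
 h(a) = sqrt(C1 + a^2)


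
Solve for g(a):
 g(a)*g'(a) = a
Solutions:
 g(a) = -sqrt(C1 + a^2)
 g(a) = sqrt(C1 + a^2)


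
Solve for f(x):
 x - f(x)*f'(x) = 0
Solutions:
 f(x) = -sqrt(C1 + x^2)
 f(x) = sqrt(C1 + x^2)


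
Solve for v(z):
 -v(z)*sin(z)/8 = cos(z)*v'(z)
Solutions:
 v(z) = C1*cos(z)^(1/8)


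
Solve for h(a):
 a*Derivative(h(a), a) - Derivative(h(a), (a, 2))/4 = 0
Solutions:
 h(a) = C1 + C2*erfi(sqrt(2)*a)


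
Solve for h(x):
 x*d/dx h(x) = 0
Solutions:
 h(x) = C1


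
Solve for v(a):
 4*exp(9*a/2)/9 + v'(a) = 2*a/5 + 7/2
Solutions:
 v(a) = C1 + a^2/5 + 7*a/2 - 8*exp(9*a/2)/81


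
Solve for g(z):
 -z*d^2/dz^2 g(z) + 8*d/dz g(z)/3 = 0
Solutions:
 g(z) = C1 + C2*z^(11/3)


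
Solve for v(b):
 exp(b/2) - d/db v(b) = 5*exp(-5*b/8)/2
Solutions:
 v(b) = C1 + 2*exp(b/2) + 4*exp(-5*b/8)


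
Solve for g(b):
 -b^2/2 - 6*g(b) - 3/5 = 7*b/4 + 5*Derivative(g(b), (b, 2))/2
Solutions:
 g(b) = C1*sin(2*sqrt(15)*b/5) + C2*cos(2*sqrt(15)*b/5) - b^2/12 - 7*b/24 - 11/360


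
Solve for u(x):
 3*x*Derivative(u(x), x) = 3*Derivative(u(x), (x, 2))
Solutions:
 u(x) = C1 + C2*erfi(sqrt(2)*x/2)


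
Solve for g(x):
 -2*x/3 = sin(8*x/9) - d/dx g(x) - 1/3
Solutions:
 g(x) = C1 + x^2/3 - x/3 - 9*cos(8*x/9)/8


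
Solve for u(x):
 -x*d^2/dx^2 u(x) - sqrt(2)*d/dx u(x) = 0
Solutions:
 u(x) = C1 + C2*x^(1 - sqrt(2))


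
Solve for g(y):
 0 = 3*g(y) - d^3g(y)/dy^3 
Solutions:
 g(y) = C3*exp(3^(1/3)*y) + (C1*sin(3^(5/6)*y/2) + C2*cos(3^(5/6)*y/2))*exp(-3^(1/3)*y/2)


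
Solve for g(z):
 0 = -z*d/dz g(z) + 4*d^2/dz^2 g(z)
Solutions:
 g(z) = C1 + C2*erfi(sqrt(2)*z/4)


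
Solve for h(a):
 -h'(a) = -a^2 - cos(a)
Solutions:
 h(a) = C1 + a^3/3 + sin(a)


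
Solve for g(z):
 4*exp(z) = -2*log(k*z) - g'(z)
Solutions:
 g(z) = C1 - 2*z*log(k*z) + 2*z - 4*exp(z)


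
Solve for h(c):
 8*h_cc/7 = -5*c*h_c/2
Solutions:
 h(c) = C1 + C2*erf(sqrt(70)*c/8)


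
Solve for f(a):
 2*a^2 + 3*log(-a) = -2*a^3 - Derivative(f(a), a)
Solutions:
 f(a) = C1 - a^4/2 - 2*a^3/3 - 3*a*log(-a) + 3*a


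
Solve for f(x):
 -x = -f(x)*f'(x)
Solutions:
 f(x) = -sqrt(C1 + x^2)
 f(x) = sqrt(C1 + x^2)


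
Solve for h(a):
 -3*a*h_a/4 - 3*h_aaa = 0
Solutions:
 h(a) = C1 + Integral(C2*airyai(-2^(1/3)*a/2) + C3*airybi(-2^(1/3)*a/2), a)


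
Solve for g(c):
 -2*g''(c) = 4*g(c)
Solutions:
 g(c) = C1*sin(sqrt(2)*c) + C2*cos(sqrt(2)*c)


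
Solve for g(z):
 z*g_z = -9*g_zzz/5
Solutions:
 g(z) = C1 + Integral(C2*airyai(-15^(1/3)*z/3) + C3*airybi(-15^(1/3)*z/3), z)


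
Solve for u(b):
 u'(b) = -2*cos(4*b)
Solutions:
 u(b) = C1 - sin(4*b)/2


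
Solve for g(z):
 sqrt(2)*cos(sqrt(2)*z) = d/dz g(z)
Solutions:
 g(z) = C1 + sin(sqrt(2)*z)


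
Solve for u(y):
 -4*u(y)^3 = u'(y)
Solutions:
 u(y) = -sqrt(2)*sqrt(-1/(C1 - 4*y))/2
 u(y) = sqrt(2)*sqrt(-1/(C1 - 4*y))/2


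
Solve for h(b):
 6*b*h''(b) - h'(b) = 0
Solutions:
 h(b) = C1 + C2*b^(7/6)


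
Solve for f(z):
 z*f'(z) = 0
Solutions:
 f(z) = C1


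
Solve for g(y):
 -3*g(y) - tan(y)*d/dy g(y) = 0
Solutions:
 g(y) = C1/sin(y)^3


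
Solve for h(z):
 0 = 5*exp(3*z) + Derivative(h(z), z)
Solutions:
 h(z) = C1 - 5*exp(3*z)/3


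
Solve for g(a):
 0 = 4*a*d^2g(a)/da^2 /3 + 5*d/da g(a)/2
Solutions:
 g(a) = C1 + C2/a^(7/8)


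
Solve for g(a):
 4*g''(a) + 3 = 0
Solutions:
 g(a) = C1 + C2*a - 3*a^2/8


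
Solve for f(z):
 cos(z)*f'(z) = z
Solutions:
 f(z) = C1 + Integral(z/cos(z), z)


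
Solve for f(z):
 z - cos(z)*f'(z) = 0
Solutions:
 f(z) = C1 + Integral(z/cos(z), z)


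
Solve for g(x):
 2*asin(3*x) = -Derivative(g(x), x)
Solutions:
 g(x) = C1 - 2*x*asin(3*x) - 2*sqrt(1 - 9*x^2)/3


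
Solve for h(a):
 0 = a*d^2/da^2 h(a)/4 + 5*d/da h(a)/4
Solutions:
 h(a) = C1 + C2/a^4


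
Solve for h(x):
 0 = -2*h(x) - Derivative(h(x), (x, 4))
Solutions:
 h(x) = (C1*sin(2^(3/4)*x/2) + C2*cos(2^(3/4)*x/2))*exp(-2^(3/4)*x/2) + (C3*sin(2^(3/4)*x/2) + C4*cos(2^(3/4)*x/2))*exp(2^(3/4)*x/2)


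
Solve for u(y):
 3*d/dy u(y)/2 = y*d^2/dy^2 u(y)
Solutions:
 u(y) = C1 + C2*y^(5/2)


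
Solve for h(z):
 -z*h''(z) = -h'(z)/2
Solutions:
 h(z) = C1 + C2*z^(3/2)


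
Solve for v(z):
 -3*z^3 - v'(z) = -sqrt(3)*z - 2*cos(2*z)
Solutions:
 v(z) = C1 - 3*z^4/4 + sqrt(3)*z^2/2 + sin(2*z)


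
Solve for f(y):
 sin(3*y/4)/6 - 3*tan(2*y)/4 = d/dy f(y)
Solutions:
 f(y) = C1 + 3*log(cos(2*y))/8 - 2*cos(3*y/4)/9


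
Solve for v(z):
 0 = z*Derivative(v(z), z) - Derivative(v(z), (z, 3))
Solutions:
 v(z) = C1 + Integral(C2*airyai(z) + C3*airybi(z), z)


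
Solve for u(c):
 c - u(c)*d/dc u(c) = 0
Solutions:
 u(c) = -sqrt(C1 + c^2)
 u(c) = sqrt(C1 + c^2)


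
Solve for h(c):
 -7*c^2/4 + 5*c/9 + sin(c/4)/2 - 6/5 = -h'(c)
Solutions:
 h(c) = C1 + 7*c^3/12 - 5*c^2/18 + 6*c/5 + 2*cos(c/4)


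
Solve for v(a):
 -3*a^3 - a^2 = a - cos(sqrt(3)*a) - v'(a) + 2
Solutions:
 v(a) = C1 + 3*a^4/4 + a^3/3 + a^2/2 + 2*a - sqrt(3)*sin(sqrt(3)*a)/3


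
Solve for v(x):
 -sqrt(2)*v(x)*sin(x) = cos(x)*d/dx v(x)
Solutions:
 v(x) = C1*cos(x)^(sqrt(2))


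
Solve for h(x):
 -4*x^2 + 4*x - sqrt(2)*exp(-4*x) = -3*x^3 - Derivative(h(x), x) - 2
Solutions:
 h(x) = C1 - 3*x^4/4 + 4*x^3/3 - 2*x^2 - 2*x - sqrt(2)*exp(-4*x)/4


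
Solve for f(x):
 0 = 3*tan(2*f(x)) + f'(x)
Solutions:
 f(x) = -asin(C1*exp(-6*x))/2 + pi/2
 f(x) = asin(C1*exp(-6*x))/2


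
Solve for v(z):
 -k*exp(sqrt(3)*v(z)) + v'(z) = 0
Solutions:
 v(z) = sqrt(3)*(2*log(-1/(C1 + k*z)) - log(3))/6


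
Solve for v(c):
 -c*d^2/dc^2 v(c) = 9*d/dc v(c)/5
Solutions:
 v(c) = C1 + C2/c^(4/5)


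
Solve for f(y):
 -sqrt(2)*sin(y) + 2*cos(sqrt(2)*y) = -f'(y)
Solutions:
 f(y) = C1 - sqrt(2)*sin(sqrt(2)*y) - sqrt(2)*cos(y)


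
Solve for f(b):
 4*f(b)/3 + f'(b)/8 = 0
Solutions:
 f(b) = C1*exp(-32*b/3)


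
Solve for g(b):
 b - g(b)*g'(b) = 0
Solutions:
 g(b) = -sqrt(C1 + b^2)
 g(b) = sqrt(C1 + b^2)


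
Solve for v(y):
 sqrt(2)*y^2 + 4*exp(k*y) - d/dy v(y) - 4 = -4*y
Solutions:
 v(y) = C1 + sqrt(2)*y^3/3 + 2*y^2 - 4*y + 4*exp(k*y)/k


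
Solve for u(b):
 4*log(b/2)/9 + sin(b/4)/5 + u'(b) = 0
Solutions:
 u(b) = C1 - 4*b*log(b)/9 + 4*b*log(2)/9 + 4*b/9 + 4*cos(b/4)/5


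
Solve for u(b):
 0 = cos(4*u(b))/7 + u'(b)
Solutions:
 b/7 - log(sin(4*u(b)) - 1)/8 + log(sin(4*u(b)) + 1)/8 = C1


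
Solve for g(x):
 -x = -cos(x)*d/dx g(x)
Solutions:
 g(x) = C1 + Integral(x/cos(x), x)


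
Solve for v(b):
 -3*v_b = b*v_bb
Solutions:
 v(b) = C1 + C2/b^2


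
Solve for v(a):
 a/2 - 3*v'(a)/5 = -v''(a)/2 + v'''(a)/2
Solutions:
 v(a) = C1 + 5*a^2/12 + 25*a/36 + (C2*sin(sqrt(95)*a/10) + C3*cos(sqrt(95)*a/10))*exp(a/2)


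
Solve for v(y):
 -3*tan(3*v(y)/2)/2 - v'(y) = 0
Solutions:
 v(y) = -2*asin(C1*exp(-9*y/4))/3 + 2*pi/3
 v(y) = 2*asin(C1*exp(-9*y/4))/3


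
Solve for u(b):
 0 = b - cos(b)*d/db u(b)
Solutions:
 u(b) = C1 + Integral(b/cos(b), b)


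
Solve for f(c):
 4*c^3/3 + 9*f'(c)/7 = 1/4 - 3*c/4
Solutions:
 f(c) = C1 - 7*c^4/27 - 7*c^2/24 + 7*c/36


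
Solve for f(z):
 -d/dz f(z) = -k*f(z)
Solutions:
 f(z) = C1*exp(k*z)


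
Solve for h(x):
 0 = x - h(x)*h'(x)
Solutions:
 h(x) = -sqrt(C1 + x^2)
 h(x) = sqrt(C1 + x^2)


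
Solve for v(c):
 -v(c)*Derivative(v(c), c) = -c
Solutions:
 v(c) = -sqrt(C1 + c^2)
 v(c) = sqrt(C1 + c^2)


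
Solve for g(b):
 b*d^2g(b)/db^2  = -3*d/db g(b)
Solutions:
 g(b) = C1 + C2/b^2


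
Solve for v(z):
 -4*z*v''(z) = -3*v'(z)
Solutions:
 v(z) = C1 + C2*z^(7/4)


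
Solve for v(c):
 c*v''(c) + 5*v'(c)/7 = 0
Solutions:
 v(c) = C1 + C2*c^(2/7)


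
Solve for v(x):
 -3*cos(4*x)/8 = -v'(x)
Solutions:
 v(x) = C1 + 3*sin(4*x)/32


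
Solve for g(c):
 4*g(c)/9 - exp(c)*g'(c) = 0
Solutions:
 g(c) = C1*exp(-4*exp(-c)/9)


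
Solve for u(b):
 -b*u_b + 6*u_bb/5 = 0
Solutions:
 u(b) = C1 + C2*erfi(sqrt(15)*b/6)


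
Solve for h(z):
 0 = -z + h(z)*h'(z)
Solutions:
 h(z) = -sqrt(C1 + z^2)
 h(z) = sqrt(C1 + z^2)


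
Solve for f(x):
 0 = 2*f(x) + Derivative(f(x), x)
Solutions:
 f(x) = C1*exp(-2*x)


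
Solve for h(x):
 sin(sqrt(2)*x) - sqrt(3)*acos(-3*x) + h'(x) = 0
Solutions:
 h(x) = C1 + sqrt(3)*(x*acos(-3*x) + sqrt(1 - 9*x^2)/3) + sqrt(2)*cos(sqrt(2)*x)/2


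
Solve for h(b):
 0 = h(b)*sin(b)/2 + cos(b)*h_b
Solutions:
 h(b) = C1*sqrt(cos(b))


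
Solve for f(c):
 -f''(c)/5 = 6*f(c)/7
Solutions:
 f(c) = C1*sin(sqrt(210)*c/7) + C2*cos(sqrt(210)*c/7)


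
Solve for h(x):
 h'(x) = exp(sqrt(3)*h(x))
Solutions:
 h(x) = sqrt(3)*(2*log(-1/(C1 + x)) - log(3))/6


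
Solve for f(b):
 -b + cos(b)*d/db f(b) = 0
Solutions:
 f(b) = C1 + Integral(b/cos(b), b)


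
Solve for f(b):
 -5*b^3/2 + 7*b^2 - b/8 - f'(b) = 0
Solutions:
 f(b) = C1 - 5*b^4/8 + 7*b^3/3 - b^2/16


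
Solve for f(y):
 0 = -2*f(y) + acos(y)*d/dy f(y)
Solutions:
 f(y) = C1*exp(2*Integral(1/acos(y), y))


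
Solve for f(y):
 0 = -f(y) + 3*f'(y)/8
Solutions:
 f(y) = C1*exp(8*y/3)


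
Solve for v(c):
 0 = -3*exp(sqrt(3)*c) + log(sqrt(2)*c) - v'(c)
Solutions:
 v(c) = C1 + c*log(c) + c*(-1 + log(2)/2) - sqrt(3)*exp(sqrt(3)*c)


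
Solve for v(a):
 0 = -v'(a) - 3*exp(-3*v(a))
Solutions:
 v(a) = log(C1 - 9*a)/3
 v(a) = log((-3^(1/3) - 3^(5/6)*I)*(C1 - 3*a)^(1/3)/2)
 v(a) = log((-3^(1/3) + 3^(5/6)*I)*(C1 - 3*a)^(1/3)/2)


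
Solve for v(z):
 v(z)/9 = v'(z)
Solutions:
 v(z) = C1*exp(z/9)


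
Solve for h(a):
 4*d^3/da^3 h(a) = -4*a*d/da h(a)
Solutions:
 h(a) = C1 + Integral(C2*airyai(-a) + C3*airybi(-a), a)


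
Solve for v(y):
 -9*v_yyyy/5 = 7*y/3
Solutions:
 v(y) = C1 + C2*y + C3*y^2 + C4*y^3 - 7*y^5/648


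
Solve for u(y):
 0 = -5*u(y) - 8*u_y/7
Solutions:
 u(y) = C1*exp(-35*y/8)


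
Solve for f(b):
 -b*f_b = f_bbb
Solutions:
 f(b) = C1 + Integral(C2*airyai(-b) + C3*airybi(-b), b)


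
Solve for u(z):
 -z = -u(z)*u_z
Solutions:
 u(z) = -sqrt(C1 + z^2)
 u(z) = sqrt(C1 + z^2)


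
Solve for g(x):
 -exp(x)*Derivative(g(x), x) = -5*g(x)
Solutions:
 g(x) = C1*exp(-5*exp(-x))


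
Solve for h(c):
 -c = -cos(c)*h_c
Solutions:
 h(c) = C1 + Integral(c/cos(c), c)


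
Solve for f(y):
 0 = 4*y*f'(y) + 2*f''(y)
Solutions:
 f(y) = C1 + C2*erf(y)


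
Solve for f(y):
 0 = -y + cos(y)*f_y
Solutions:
 f(y) = C1 + Integral(y/cos(y), y)


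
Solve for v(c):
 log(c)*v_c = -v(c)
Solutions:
 v(c) = C1*exp(-li(c))


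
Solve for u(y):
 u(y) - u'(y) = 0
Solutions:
 u(y) = C1*exp(y)


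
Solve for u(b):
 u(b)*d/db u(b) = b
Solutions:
 u(b) = -sqrt(C1 + b^2)
 u(b) = sqrt(C1 + b^2)


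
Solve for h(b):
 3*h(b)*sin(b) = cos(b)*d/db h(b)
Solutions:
 h(b) = C1/cos(b)^3


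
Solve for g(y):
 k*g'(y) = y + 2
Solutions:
 g(y) = C1 + y^2/(2*k) + 2*y/k


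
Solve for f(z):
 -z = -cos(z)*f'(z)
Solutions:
 f(z) = C1 + Integral(z/cos(z), z)


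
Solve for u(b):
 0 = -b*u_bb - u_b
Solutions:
 u(b) = C1 + C2*log(b)


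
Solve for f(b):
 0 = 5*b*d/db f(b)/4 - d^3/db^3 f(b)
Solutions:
 f(b) = C1 + Integral(C2*airyai(10^(1/3)*b/2) + C3*airybi(10^(1/3)*b/2), b)


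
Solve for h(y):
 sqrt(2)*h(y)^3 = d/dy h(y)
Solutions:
 h(y) = -sqrt(2)*sqrt(-1/(C1 + sqrt(2)*y))/2
 h(y) = sqrt(2)*sqrt(-1/(C1 + sqrt(2)*y))/2


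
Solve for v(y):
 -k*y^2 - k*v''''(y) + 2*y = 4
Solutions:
 v(y) = C1 + C2*y + C3*y^2 + C4*y^3 - y^6/360 + y^5/(60*k) - y^4/(6*k)


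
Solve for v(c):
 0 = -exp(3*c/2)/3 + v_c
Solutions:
 v(c) = C1 + 2*exp(3*c/2)/9


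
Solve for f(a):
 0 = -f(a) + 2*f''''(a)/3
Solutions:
 f(a) = C1*exp(-2^(3/4)*3^(1/4)*a/2) + C2*exp(2^(3/4)*3^(1/4)*a/2) + C3*sin(2^(3/4)*3^(1/4)*a/2) + C4*cos(2^(3/4)*3^(1/4)*a/2)


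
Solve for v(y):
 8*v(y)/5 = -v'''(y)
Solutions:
 v(y) = C3*exp(-2*5^(2/3)*y/5) + (C1*sin(sqrt(3)*5^(2/3)*y/5) + C2*cos(sqrt(3)*5^(2/3)*y/5))*exp(5^(2/3)*y/5)


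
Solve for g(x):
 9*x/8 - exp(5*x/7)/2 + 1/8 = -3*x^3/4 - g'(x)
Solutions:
 g(x) = C1 - 3*x^4/16 - 9*x^2/16 - x/8 + 7*exp(5*x/7)/10


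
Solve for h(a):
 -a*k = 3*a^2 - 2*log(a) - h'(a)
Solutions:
 h(a) = C1 + a^3 + a^2*k/2 - 2*a*log(a) + 2*a


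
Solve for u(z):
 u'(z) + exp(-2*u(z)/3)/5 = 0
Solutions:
 u(z) = 3*log(-sqrt(C1 - z)) - 3*log(15) + 3*log(30)/2
 u(z) = 3*log(C1 - z)/2 - 3*log(15) + 3*log(30)/2


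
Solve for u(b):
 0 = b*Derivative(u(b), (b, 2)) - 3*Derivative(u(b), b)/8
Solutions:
 u(b) = C1 + C2*b^(11/8)


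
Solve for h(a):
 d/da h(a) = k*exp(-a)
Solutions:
 h(a) = C1 - k*exp(-a)


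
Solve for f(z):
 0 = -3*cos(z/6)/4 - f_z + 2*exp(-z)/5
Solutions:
 f(z) = C1 - 9*sin(z/6)/2 - 2*exp(-z)/5


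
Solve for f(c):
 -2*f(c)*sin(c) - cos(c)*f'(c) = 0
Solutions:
 f(c) = C1*cos(c)^2


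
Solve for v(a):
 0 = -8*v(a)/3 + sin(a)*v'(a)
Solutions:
 v(a) = C1*(cos(a) - 1)^(4/3)/(cos(a) + 1)^(4/3)


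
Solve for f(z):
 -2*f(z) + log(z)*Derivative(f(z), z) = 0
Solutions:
 f(z) = C1*exp(2*li(z))


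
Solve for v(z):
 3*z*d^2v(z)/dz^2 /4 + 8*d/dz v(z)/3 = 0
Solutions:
 v(z) = C1 + C2/z^(23/9)


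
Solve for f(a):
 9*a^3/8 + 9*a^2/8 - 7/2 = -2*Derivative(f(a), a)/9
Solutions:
 f(a) = C1 - 81*a^4/64 - 27*a^3/16 + 63*a/4


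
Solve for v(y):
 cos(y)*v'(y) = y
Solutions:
 v(y) = C1 + Integral(y/cos(y), y)


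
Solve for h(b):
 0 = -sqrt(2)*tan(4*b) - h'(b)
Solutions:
 h(b) = C1 + sqrt(2)*log(cos(4*b))/4


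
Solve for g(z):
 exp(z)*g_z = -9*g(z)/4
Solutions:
 g(z) = C1*exp(9*exp(-z)/4)


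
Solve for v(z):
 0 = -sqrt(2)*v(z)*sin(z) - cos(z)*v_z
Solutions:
 v(z) = C1*cos(z)^(sqrt(2))


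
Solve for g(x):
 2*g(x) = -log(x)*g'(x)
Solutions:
 g(x) = C1*exp(-2*li(x))


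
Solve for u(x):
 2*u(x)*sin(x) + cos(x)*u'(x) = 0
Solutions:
 u(x) = C1*cos(x)^2


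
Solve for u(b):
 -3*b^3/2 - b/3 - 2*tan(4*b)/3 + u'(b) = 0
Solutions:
 u(b) = C1 + 3*b^4/8 + b^2/6 - log(cos(4*b))/6


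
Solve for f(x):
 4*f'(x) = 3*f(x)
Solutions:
 f(x) = C1*exp(3*x/4)


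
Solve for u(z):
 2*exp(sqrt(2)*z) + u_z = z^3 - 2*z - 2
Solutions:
 u(z) = C1 + z^4/4 - z^2 - 2*z - sqrt(2)*exp(sqrt(2)*z)


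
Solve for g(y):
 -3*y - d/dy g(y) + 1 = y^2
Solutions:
 g(y) = C1 - y^3/3 - 3*y^2/2 + y


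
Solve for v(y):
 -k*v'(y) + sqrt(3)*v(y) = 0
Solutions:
 v(y) = C1*exp(sqrt(3)*y/k)


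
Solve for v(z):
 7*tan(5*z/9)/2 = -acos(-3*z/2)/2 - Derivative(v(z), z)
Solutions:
 v(z) = C1 - z*acos(-3*z/2)/2 - sqrt(4 - 9*z^2)/6 + 63*log(cos(5*z/9))/10


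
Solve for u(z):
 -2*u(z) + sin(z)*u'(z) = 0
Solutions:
 u(z) = C1*(cos(z) - 1)/(cos(z) + 1)


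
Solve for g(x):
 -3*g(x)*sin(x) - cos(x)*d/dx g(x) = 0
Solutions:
 g(x) = C1*cos(x)^3


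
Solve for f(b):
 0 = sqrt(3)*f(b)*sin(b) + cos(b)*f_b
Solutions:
 f(b) = C1*cos(b)^(sqrt(3))


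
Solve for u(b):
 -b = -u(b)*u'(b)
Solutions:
 u(b) = -sqrt(C1 + b^2)
 u(b) = sqrt(C1 + b^2)


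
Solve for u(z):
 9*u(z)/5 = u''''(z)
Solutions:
 u(z) = C1*exp(-sqrt(3)*5^(3/4)*z/5) + C2*exp(sqrt(3)*5^(3/4)*z/5) + C3*sin(sqrt(3)*5^(3/4)*z/5) + C4*cos(sqrt(3)*5^(3/4)*z/5)


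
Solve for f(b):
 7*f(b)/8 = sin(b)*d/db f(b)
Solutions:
 f(b) = C1*(cos(b) - 1)^(7/16)/(cos(b) + 1)^(7/16)


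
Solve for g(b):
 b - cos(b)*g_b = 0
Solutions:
 g(b) = C1 + Integral(b/cos(b), b)


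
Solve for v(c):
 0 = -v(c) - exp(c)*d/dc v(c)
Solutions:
 v(c) = C1*exp(exp(-c))


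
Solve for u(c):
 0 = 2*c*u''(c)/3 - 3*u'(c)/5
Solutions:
 u(c) = C1 + C2*c^(19/10)


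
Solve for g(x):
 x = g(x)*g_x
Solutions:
 g(x) = -sqrt(C1 + x^2)
 g(x) = sqrt(C1 + x^2)


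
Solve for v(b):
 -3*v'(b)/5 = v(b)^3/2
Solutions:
 v(b) = -sqrt(3)*sqrt(-1/(C1 - 5*b))
 v(b) = sqrt(3)*sqrt(-1/(C1 - 5*b))


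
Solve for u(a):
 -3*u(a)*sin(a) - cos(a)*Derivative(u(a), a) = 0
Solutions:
 u(a) = C1*cos(a)^3


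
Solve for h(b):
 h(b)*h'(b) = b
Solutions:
 h(b) = -sqrt(C1 + b^2)
 h(b) = sqrt(C1 + b^2)


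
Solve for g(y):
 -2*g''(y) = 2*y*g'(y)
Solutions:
 g(y) = C1 + C2*erf(sqrt(2)*y/2)


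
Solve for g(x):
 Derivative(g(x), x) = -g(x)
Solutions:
 g(x) = C1*exp(-x)


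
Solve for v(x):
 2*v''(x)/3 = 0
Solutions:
 v(x) = C1 + C2*x


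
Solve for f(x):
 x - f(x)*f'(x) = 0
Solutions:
 f(x) = -sqrt(C1 + x^2)
 f(x) = sqrt(C1 + x^2)


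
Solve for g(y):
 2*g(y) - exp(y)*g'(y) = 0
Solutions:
 g(y) = C1*exp(-2*exp(-y))


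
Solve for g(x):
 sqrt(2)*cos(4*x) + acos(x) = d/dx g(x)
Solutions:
 g(x) = C1 + x*acos(x) - sqrt(1 - x^2) + sqrt(2)*sin(4*x)/4


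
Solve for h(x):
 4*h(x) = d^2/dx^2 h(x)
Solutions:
 h(x) = C1*exp(-2*x) + C2*exp(2*x)


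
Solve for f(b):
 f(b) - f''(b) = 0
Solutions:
 f(b) = C1*exp(-b) + C2*exp(b)


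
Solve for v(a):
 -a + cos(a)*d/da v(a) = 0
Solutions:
 v(a) = C1 + Integral(a/cos(a), a)


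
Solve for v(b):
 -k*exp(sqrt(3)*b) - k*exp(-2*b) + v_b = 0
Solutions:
 v(b) = C1 + sqrt(3)*k*exp(sqrt(3)*b)/3 - k*exp(-2*b)/2


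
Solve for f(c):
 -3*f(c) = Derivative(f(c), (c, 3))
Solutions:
 f(c) = C3*exp(-3^(1/3)*c) + (C1*sin(3^(5/6)*c/2) + C2*cos(3^(5/6)*c/2))*exp(3^(1/3)*c/2)


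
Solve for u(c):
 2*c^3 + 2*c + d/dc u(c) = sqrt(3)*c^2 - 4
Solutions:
 u(c) = C1 - c^4/2 + sqrt(3)*c^3/3 - c^2 - 4*c


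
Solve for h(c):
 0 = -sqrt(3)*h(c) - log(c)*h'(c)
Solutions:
 h(c) = C1*exp(-sqrt(3)*li(c))


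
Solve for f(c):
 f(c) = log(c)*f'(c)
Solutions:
 f(c) = C1*exp(li(c))


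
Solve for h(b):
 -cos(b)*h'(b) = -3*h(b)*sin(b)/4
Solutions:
 h(b) = C1/cos(b)^(3/4)


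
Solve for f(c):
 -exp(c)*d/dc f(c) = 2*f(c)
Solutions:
 f(c) = C1*exp(2*exp(-c))


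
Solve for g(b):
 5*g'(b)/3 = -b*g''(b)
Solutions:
 g(b) = C1 + C2/b^(2/3)


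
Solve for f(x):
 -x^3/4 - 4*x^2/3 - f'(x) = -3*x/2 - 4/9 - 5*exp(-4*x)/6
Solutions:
 f(x) = C1 - x^4/16 - 4*x^3/9 + 3*x^2/4 + 4*x/9 - 5*exp(-4*x)/24


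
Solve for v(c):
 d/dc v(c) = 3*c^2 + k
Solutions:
 v(c) = C1 + c^3 + c*k


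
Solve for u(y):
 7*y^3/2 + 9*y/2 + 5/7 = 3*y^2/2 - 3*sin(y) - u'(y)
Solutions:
 u(y) = C1 - 7*y^4/8 + y^3/2 - 9*y^2/4 - 5*y/7 + 3*cos(y)


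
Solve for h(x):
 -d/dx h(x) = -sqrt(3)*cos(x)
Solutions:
 h(x) = C1 + sqrt(3)*sin(x)


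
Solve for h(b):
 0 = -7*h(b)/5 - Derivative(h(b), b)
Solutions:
 h(b) = C1*exp(-7*b/5)


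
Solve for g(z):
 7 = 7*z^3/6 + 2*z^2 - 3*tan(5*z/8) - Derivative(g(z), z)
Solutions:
 g(z) = C1 + 7*z^4/24 + 2*z^3/3 - 7*z + 24*log(cos(5*z/8))/5


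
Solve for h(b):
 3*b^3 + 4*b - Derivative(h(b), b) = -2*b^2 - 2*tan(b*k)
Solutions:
 h(b) = C1 + 3*b^4/4 + 2*b^3/3 + 2*b^2 + 2*Piecewise((-log(cos(b*k))/k, Ne(k, 0)), (0, True))


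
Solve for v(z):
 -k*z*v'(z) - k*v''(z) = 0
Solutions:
 v(z) = C1 + C2*erf(sqrt(2)*z/2)


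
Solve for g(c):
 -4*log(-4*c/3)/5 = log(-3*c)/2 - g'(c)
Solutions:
 g(c) = C1 + 13*c*log(-c)/10 + c*(-13 - 3*log(3) + 16*log(2))/10


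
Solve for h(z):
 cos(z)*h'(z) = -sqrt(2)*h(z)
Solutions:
 h(z) = C1*(sin(z) - 1)^(sqrt(2)/2)/(sin(z) + 1)^(sqrt(2)/2)


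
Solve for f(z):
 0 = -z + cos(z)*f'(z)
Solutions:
 f(z) = C1 + Integral(z/cos(z), z)


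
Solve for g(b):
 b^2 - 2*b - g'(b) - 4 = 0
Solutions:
 g(b) = C1 + b^3/3 - b^2 - 4*b


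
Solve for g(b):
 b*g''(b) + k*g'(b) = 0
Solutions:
 g(b) = C1 + b^(1 - re(k))*(C2*sin(log(b)*Abs(im(k))) + C3*cos(log(b)*im(k)))


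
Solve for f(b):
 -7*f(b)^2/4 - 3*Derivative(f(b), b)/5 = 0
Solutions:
 f(b) = 12/(C1 + 35*b)


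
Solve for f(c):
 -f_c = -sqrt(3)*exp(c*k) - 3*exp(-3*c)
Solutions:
 f(c) = C1 - exp(-3*c) + sqrt(3)*exp(c*k)/k


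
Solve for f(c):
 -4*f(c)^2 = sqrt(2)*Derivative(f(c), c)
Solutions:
 f(c) = 1/(C1 + 2*sqrt(2)*c)


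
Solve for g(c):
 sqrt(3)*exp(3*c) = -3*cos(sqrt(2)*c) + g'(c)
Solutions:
 g(c) = C1 + sqrt(3)*exp(3*c)/3 + 3*sqrt(2)*sin(sqrt(2)*c)/2


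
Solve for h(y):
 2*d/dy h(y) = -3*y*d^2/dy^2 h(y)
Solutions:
 h(y) = C1 + C2*y^(1/3)


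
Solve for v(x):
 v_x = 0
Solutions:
 v(x) = C1


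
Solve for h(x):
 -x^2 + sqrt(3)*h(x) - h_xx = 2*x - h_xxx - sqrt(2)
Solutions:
 h(x) = C1*exp(x*((-1 + sqrt(-4 + (-2 + 27*sqrt(3))^2)/2 + 27*sqrt(3)/2)^(-1/3) + 2 + (-1 + sqrt(-4 + (-2 + 27*sqrt(3))^2)/2 + 27*sqrt(3)/2)^(1/3))/6)*sin(sqrt(3)*x*(-(-1 + sqrt(-4 + (-2 + 27*sqrt(3))^2)/2 + 27*sqrt(3)/2)^(1/3) + (-1 + sqrt(-4 + (-2 + 27*sqrt(3))^2)/2 + 27*sqrt(3)/2)^(-1/3))/6) + C2*exp(x*((-1 + sqrt(-4 + (-2 + 27*sqrt(3))^2)/2 + 27*sqrt(3)/2)^(-1/3) + 2 + (-1 + sqrt(-4 + (-2 + 27*sqrt(3))^2)/2 + 27*sqrt(3)/2)^(1/3))/6)*cos(sqrt(3)*x*(-(-1 + sqrt(-4 + (-2 + 27*sqrt(3))^2)/2 + 27*sqrt(3)/2)^(1/3) + (-1 + sqrt(-4 + (-2 + 27*sqrt(3))^2)/2 + 27*sqrt(3)/2)^(-1/3))/6) + C3*exp(x*(-(-1 + sqrt(-4 + (-2 + 27*sqrt(3))^2)/2 + 27*sqrt(3)/2)^(1/3) - 1/(-1 + sqrt(-4 + (-2 + 27*sqrt(3))^2)/2 + 27*sqrt(3)/2)^(1/3) + 1)/3) + sqrt(3)*x^2/3 + 2*sqrt(3)*x/3 - sqrt(6)/3 + 2/3


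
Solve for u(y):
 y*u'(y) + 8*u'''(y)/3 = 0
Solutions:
 u(y) = C1 + Integral(C2*airyai(-3^(1/3)*y/2) + C3*airybi(-3^(1/3)*y/2), y)


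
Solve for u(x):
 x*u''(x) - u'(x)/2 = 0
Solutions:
 u(x) = C1 + C2*x^(3/2)


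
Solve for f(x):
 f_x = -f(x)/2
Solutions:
 f(x) = C1*exp(-x/2)


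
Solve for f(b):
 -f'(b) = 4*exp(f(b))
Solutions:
 f(b) = log(1/(C1 + 4*b))


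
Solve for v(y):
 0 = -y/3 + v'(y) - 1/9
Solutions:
 v(y) = C1 + y^2/6 + y/9


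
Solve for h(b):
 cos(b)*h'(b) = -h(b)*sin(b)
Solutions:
 h(b) = C1*cos(b)


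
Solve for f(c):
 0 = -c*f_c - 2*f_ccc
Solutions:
 f(c) = C1 + Integral(C2*airyai(-2^(2/3)*c/2) + C3*airybi(-2^(2/3)*c/2), c)


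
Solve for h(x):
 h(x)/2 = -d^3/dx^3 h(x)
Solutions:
 h(x) = C3*exp(-2^(2/3)*x/2) + (C1*sin(2^(2/3)*sqrt(3)*x/4) + C2*cos(2^(2/3)*sqrt(3)*x/4))*exp(2^(2/3)*x/4)


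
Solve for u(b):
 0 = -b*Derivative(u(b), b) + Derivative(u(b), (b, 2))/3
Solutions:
 u(b) = C1 + C2*erfi(sqrt(6)*b/2)


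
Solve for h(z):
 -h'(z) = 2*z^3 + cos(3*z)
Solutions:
 h(z) = C1 - z^4/2 - sin(3*z)/3


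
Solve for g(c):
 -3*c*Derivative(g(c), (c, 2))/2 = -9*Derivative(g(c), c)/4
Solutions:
 g(c) = C1 + C2*c^(5/2)


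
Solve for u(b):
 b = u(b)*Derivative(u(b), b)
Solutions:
 u(b) = -sqrt(C1 + b^2)
 u(b) = sqrt(C1 + b^2)


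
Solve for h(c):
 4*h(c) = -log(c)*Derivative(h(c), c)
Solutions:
 h(c) = C1*exp(-4*li(c))


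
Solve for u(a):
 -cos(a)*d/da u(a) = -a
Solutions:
 u(a) = C1 + Integral(a/cos(a), a)


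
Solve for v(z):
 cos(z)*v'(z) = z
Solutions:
 v(z) = C1 + Integral(z/cos(z), z)


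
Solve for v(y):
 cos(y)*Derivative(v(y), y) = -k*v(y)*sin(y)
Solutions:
 v(y) = C1*exp(k*log(cos(y)))


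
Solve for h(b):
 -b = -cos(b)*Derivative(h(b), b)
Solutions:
 h(b) = C1 + Integral(b/cos(b), b)


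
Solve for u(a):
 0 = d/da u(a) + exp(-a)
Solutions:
 u(a) = C1 + exp(-a)


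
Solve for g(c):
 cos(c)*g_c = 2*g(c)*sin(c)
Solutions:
 g(c) = C1/cos(c)^2


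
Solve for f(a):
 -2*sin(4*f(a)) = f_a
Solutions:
 f(a) = -acos((-C1 - exp(16*a))/(C1 - exp(16*a)))/4 + pi/2
 f(a) = acos((-C1 - exp(16*a))/(C1 - exp(16*a)))/4


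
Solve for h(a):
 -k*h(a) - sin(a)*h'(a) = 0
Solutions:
 h(a) = C1*exp(k*(-log(cos(a) - 1) + log(cos(a) + 1))/2)


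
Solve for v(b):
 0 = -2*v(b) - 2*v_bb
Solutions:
 v(b) = C1*sin(b) + C2*cos(b)


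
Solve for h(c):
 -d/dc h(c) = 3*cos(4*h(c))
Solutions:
 h(c) = -asin((C1 + exp(24*c))/(C1 - exp(24*c)))/4 + pi/4
 h(c) = asin((C1 + exp(24*c))/(C1 - exp(24*c)))/4


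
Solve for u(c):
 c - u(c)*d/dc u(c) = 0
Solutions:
 u(c) = -sqrt(C1 + c^2)
 u(c) = sqrt(C1 + c^2)


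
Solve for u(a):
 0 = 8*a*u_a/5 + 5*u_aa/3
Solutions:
 u(a) = C1 + C2*erf(2*sqrt(3)*a/5)


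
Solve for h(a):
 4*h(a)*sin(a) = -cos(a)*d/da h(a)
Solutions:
 h(a) = C1*cos(a)^4


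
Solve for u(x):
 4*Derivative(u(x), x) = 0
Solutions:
 u(x) = C1


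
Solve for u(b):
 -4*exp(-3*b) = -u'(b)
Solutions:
 u(b) = C1 - 4*exp(-3*b)/3


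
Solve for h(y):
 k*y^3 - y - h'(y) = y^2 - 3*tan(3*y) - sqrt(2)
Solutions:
 h(y) = C1 + k*y^4/4 - y^3/3 - y^2/2 + sqrt(2)*y - log(cos(3*y))


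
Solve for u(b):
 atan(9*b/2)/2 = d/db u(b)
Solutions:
 u(b) = C1 + b*atan(9*b/2)/2 - log(81*b^2 + 4)/18


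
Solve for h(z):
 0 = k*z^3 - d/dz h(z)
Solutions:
 h(z) = C1 + k*z^4/4


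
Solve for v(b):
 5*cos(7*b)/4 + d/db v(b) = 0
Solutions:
 v(b) = C1 - 5*sin(7*b)/28


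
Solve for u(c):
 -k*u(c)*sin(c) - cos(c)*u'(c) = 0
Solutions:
 u(c) = C1*exp(k*log(cos(c)))


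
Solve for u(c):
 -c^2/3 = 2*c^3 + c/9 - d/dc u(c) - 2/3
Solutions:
 u(c) = C1 + c^4/2 + c^3/9 + c^2/18 - 2*c/3


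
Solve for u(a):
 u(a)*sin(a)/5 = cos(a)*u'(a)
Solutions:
 u(a) = C1/cos(a)^(1/5)


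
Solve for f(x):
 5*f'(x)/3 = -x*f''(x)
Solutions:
 f(x) = C1 + C2/x^(2/3)


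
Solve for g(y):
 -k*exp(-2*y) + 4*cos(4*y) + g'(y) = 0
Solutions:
 g(y) = C1 - k*exp(-2*y)/2 - sin(4*y)


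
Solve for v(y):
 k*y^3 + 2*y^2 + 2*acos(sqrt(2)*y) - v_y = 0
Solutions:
 v(y) = C1 + k*y^4/4 + 2*y^3/3 + 2*y*acos(sqrt(2)*y) - sqrt(2)*sqrt(1 - 2*y^2)


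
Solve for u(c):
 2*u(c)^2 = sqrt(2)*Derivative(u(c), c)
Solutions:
 u(c) = -1/(C1 + sqrt(2)*c)


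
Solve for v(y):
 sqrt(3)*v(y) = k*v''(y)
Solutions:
 v(y) = C1*exp(-3^(1/4)*y*sqrt(1/k)) + C2*exp(3^(1/4)*y*sqrt(1/k))


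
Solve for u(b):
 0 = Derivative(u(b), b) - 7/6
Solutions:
 u(b) = C1 + 7*b/6


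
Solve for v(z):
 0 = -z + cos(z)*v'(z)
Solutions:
 v(z) = C1 + Integral(z/cos(z), z)


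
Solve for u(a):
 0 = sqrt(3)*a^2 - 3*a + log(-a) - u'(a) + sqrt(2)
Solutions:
 u(a) = C1 + sqrt(3)*a^3/3 - 3*a^2/2 + a*log(-a) + a*(-1 + sqrt(2))


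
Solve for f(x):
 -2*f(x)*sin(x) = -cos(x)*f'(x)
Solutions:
 f(x) = C1/cos(x)^2


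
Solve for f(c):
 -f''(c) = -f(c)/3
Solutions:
 f(c) = C1*exp(-sqrt(3)*c/3) + C2*exp(sqrt(3)*c/3)


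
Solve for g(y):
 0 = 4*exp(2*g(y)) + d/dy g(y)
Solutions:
 g(y) = log(-sqrt(-1/(C1 - 4*y))) - log(2)/2
 g(y) = log(-1/(C1 - 4*y))/2 - log(2)/2


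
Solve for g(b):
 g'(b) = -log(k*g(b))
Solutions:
 li(k*g(b))/k = C1 - b


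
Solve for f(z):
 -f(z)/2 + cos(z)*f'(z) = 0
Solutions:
 f(z) = C1*(sin(z) + 1)^(1/4)/(sin(z) - 1)^(1/4)


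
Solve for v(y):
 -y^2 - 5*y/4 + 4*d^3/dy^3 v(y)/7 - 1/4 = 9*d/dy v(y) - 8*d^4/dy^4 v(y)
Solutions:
 v(y) = C1 + C2*exp(-y*(2*2^(1/3)/(63*sqrt(1750245) + 83347)^(1/3) + 4 + 2^(2/3)*(63*sqrt(1750245) + 83347)^(1/3))/168)*sin(2^(1/3)*sqrt(3)*y*(-2^(1/3)*(63*sqrt(1750245) + 83347)^(1/3) + 2/(63*sqrt(1750245) + 83347)^(1/3))/168) + C3*exp(-y*(2*2^(1/3)/(63*sqrt(1750245) + 83347)^(1/3) + 4 + 2^(2/3)*(63*sqrt(1750245) + 83347)^(1/3))/168)*cos(2^(1/3)*sqrt(3)*y*(-2^(1/3)*(63*sqrt(1750245) + 83347)^(1/3) + 2/(63*sqrt(1750245) + 83347)^(1/3))/168) + C4*exp(y*(-2 + 2*2^(1/3)/(63*sqrt(1750245) + 83347)^(1/3) + 2^(2/3)*(63*sqrt(1750245) + 83347)^(1/3))/84) - y^3/27 - 5*y^2/72 - 95*y/2268


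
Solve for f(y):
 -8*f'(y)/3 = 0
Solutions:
 f(y) = C1


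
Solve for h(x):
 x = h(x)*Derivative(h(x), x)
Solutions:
 h(x) = -sqrt(C1 + x^2)
 h(x) = sqrt(C1 + x^2)


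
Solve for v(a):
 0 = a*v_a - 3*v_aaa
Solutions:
 v(a) = C1 + Integral(C2*airyai(3^(2/3)*a/3) + C3*airybi(3^(2/3)*a/3), a)


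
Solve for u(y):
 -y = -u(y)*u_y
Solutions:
 u(y) = -sqrt(C1 + y^2)
 u(y) = sqrt(C1 + y^2)


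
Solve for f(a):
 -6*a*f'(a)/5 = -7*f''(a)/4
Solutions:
 f(a) = C1 + C2*erfi(2*sqrt(105)*a/35)


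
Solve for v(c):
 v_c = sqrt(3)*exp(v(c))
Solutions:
 v(c) = log(-1/(C1 + sqrt(3)*c))


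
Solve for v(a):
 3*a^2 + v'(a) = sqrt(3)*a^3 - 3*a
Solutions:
 v(a) = C1 + sqrt(3)*a^4/4 - a^3 - 3*a^2/2


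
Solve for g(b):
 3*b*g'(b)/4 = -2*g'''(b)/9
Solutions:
 g(b) = C1 + Integral(C2*airyai(-3*b/2) + C3*airybi(-3*b/2), b)


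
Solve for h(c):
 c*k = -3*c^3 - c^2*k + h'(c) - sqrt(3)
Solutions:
 h(c) = C1 + 3*c^4/4 + c^3*k/3 + c^2*k/2 + sqrt(3)*c


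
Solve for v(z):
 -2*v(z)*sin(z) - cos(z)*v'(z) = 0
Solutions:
 v(z) = C1*cos(z)^2


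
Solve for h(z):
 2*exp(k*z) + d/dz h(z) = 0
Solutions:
 h(z) = C1 - 2*exp(k*z)/k


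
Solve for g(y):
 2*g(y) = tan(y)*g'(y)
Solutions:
 g(y) = C1*sin(y)^2


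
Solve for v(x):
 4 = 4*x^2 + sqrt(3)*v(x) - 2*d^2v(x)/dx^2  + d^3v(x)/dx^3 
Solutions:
 v(x) = C1*exp(x*(4/(-8 + sqrt(-256 + (-16 + 27*sqrt(3))^2)/2 + 27*sqrt(3)/2)^(1/3) + (-8 + sqrt(-256 + (-16 + 27*sqrt(3))^2)/2 + 27*sqrt(3)/2)^(1/3) + 4)/6)*sin(sqrt(3)*x*(-(-8 + sqrt(-256 + (-16 + 27*sqrt(3))^2)/2 + 27*sqrt(3)/2)^(1/3) + 4/(-8 + sqrt(-256 + (-16 + 27*sqrt(3))^2)/2 + 27*sqrt(3)/2)^(1/3))/6) + C2*exp(x*(4/(-8 + sqrt(-256 + (-16 + 27*sqrt(3))^2)/2 + 27*sqrt(3)/2)^(1/3) + (-8 + sqrt(-256 + (-16 + 27*sqrt(3))^2)/2 + 27*sqrt(3)/2)^(1/3) + 4)/6)*cos(sqrt(3)*x*(-(-8 + sqrt(-256 + (-16 + 27*sqrt(3))^2)/2 + 27*sqrt(3)/2)^(1/3) + 4/(-8 + sqrt(-256 + (-16 + 27*sqrt(3))^2)/2 + 27*sqrt(3)/2)^(1/3))/6) + C3*exp(x*(-(-8 + sqrt(-256 + (-16 + 27*sqrt(3))^2)/2 + 27*sqrt(3)/2)^(1/3) - 4/(-8 + sqrt(-256 + (-16 + 27*sqrt(3))^2)/2 + 27*sqrt(3)/2)^(1/3) + 2)/3) - 4*sqrt(3)*x^2/3 - 16/3 + 4*sqrt(3)/3


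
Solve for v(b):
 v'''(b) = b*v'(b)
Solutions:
 v(b) = C1 + Integral(C2*airyai(b) + C3*airybi(b), b)


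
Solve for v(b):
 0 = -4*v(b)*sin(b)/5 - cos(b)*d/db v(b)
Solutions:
 v(b) = C1*cos(b)^(4/5)


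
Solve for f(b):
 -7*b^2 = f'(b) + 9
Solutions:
 f(b) = C1 - 7*b^3/3 - 9*b


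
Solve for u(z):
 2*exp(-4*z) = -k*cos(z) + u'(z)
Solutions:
 u(z) = C1 + k*sin(z) - exp(-4*z)/2


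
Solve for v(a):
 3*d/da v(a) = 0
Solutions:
 v(a) = C1


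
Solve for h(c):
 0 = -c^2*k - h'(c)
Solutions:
 h(c) = C1 - c^3*k/3


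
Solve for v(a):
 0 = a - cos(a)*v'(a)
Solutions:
 v(a) = C1 + Integral(a/cos(a), a)


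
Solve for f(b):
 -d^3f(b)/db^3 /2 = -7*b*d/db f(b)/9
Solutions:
 f(b) = C1 + Integral(C2*airyai(42^(1/3)*b/3) + C3*airybi(42^(1/3)*b/3), b)


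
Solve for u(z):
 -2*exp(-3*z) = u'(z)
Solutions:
 u(z) = C1 + 2*exp(-3*z)/3


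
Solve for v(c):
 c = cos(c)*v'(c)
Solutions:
 v(c) = C1 + Integral(c/cos(c), c)


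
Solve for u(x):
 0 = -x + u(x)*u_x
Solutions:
 u(x) = -sqrt(C1 + x^2)
 u(x) = sqrt(C1 + x^2)


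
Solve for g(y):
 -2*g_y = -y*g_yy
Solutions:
 g(y) = C1 + C2*y^3


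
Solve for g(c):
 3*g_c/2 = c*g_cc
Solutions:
 g(c) = C1 + C2*c^(5/2)


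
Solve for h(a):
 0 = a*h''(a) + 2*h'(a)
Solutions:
 h(a) = C1 + C2/a


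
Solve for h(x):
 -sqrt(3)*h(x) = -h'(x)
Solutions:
 h(x) = C1*exp(sqrt(3)*x)


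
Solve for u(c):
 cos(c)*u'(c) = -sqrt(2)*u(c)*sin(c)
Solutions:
 u(c) = C1*cos(c)^(sqrt(2))


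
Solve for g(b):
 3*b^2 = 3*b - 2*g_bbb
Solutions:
 g(b) = C1 + C2*b + C3*b^2 - b^5/40 + b^4/16


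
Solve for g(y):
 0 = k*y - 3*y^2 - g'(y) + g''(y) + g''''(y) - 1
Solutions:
 g(y) = C1 + C2*exp(-y*(-2*18^(1/3)/(9 + sqrt(93))^(1/3) + 12^(1/3)*(9 + sqrt(93))^(1/3))/12)*sin(2^(1/3)*3^(1/6)*y*(6/(9 + sqrt(93))^(1/3) + 2^(1/3)*3^(2/3)*(9 + sqrt(93))^(1/3))/12) + C3*exp(-y*(-2*18^(1/3)/(9 + sqrt(93))^(1/3) + 12^(1/3)*(9 + sqrt(93))^(1/3))/12)*cos(2^(1/3)*3^(1/6)*y*(6/(9 + sqrt(93))^(1/3) + 2^(1/3)*3^(2/3)*(9 + sqrt(93))^(1/3))/12) + C4*exp(y*(-2*18^(1/3)/(9 + sqrt(93))^(1/3) + 12^(1/3)*(9 + sqrt(93))^(1/3))/6) + k*y^2/2 + k*y - y^3 - 3*y^2 - 7*y


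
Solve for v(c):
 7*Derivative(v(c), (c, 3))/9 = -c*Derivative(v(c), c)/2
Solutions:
 v(c) = C1 + Integral(C2*airyai(-42^(2/3)*c/14) + C3*airybi(-42^(2/3)*c/14), c)


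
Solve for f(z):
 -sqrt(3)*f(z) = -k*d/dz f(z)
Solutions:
 f(z) = C1*exp(sqrt(3)*z/k)


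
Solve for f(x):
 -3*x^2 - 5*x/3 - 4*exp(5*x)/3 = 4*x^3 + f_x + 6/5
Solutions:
 f(x) = C1 - x^4 - x^3 - 5*x^2/6 - 6*x/5 - 4*exp(5*x)/15


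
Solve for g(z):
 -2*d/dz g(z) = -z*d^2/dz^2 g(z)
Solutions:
 g(z) = C1 + C2*z^3


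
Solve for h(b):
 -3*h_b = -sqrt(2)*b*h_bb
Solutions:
 h(b) = C1 + C2*b^(1 + 3*sqrt(2)/2)


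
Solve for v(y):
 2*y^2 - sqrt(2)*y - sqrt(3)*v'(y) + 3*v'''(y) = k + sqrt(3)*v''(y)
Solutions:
 v(y) = C1 + C2*exp(sqrt(3)*y*(1 - sqrt(1 + 4*sqrt(3)))/6) + C3*exp(sqrt(3)*y*(1 + sqrt(1 + 4*sqrt(3)))/6) - sqrt(3)*k*y/3 + 2*sqrt(3)*y^3/9 - 2*sqrt(3)*y^2/3 - sqrt(6)*y^2/6 + sqrt(6)*y/3 + 4*sqrt(3)*y/3 + 4*y


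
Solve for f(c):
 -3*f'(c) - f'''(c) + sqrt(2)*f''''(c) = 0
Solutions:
 f(c) = C1 + C2*exp(c*(-2^(1/3)*(9*sqrt(166) + 82*sqrt(2))^(1/3) - 2^(2/3)/(9*sqrt(166) + 82*sqrt(2))^(1/3) + 2*sqrt(2))/12)*sin(2^(1/3)*sqrt(3)*c*(-(9*sqrt(166) + 82*sqrt(2))^(1/3) + 2^(1/3)/(9*sqrt(166) + 82*sqrt(2))^(1/3))/12) + C3*exp(c*(-2^(1/3)*(9*sqrt(166) + 82*sqrt(2))^(1/3) - 2^(2/3)/(9*sqrt(166) + 82*sqrt(2))^(1/3) + 2*sqrt(2))/12)*cos(2^(1/3)*sqrt(3)*c*(-(9*sqrt(166) + 82*sqrt(2))^(1/3) + 2^(1/3)/(9*sqrt(166) + 82*sqrt(2))^(1/3))/12) + C4*exp(c*(2^(2/3)/(9*sqrt(166) + 82*sqrt(2))^(1/3) + sqrt(2) + 2^(1/3)*(9*sqrt(166) + 82*sqrt(2))^(1/3))/6)


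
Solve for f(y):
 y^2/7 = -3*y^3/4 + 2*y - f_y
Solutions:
 f(y) = C1 - 3*y^4/16 - y^3/21 + y^2


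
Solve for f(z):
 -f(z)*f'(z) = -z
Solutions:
 f(z) = -sqrt(C1 + z^2)
 f(z) = sqrt(C1 + z^2)


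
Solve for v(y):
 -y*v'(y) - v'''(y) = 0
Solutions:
 v(y) = C1 + Integral(C2*airyai(-y) + C3*airybi(-y), y)


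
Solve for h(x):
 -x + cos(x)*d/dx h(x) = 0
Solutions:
 h(x) = C1 + Integral(x/cos(x), x)


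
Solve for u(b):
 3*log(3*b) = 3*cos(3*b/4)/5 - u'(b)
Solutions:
 u(b) = C1 - 3*b*log(b) - 3*b*log(3) + 3*b + 4*sin(3*b/4)/5


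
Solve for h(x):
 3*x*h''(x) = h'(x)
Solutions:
 h(x) = C1 + C2*x^(4/3)


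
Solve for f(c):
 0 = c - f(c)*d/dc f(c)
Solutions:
 f(c) = -sqrt(C1 + c^2)
 f(c) = sqrt(C1 + c^2)


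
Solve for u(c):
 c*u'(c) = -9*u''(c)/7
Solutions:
 u(c) = C1 + C2*erf(sqrt(14)*c/6)


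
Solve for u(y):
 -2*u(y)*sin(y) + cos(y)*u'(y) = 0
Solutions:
 u(y) = C1/cos(y)^2


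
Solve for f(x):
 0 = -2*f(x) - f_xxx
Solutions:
 f(x) = C3*exp(-2^(1/3)*x) + (C1*sin(2^(1/3)*sqrt(3)*x/2) + C2*cos(2^(1/3)*sqrt(3)*x/2))*exp(2^(1/3)*x/2)


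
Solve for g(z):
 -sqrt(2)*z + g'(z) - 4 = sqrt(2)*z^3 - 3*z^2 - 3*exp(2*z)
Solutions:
 g(z) = C1 + sqrt(2)*z^4/4 - z^3 + sqrt(2)*z^2/2 + 4*z - 3*exp(2*z)/2


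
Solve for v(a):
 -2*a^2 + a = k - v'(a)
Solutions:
 v(a) = C1 + 2*a^3/3 - a^2/2 + a*k


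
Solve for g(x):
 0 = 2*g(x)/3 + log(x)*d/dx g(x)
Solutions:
 g(x) = C1*exp(-2*li(x)/3)


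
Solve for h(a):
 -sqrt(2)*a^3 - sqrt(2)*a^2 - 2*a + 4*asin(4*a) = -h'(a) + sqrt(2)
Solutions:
 h(a) = C1 + sqrt(2)*a^4/4 + sqrt(2)*a^3/3 + a^2 - 4*a*asin(4*a) + sqrt(2)*a - sqrt(1 - 16*a^2)


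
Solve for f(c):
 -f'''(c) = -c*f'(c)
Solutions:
 f(c) = C1 + Integral(C2*airyai(c) + C3*airybi(c), c)


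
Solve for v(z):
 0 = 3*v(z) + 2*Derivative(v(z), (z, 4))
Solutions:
 v(z) = (C1*sin(6^(1/4)*z/2) + C2*cos(6^(1/4)*z/2))*exp(-6^(1/4)*z/2) + (C3*sin(6^(1/4)*z/2) + C4*cos(6^(1/4)*z/2))*exp(6^(1/4)*z/2)


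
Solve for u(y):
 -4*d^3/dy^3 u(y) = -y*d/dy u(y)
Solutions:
 u(y) = C1 + Integral(C2*airyai(2^(1/3)*y/2) + C3*airybi(2^(1/3)*y/2), y)


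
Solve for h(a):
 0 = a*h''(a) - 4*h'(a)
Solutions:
 h(a) = C1 + C2*a^5


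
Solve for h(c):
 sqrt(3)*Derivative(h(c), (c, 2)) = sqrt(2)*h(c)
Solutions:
 h(c) = C1*exp(-2^(1/4)*3^(3/4)*c/3) + C2*exp(2^(1/4)*3^(3/4)*c/3)


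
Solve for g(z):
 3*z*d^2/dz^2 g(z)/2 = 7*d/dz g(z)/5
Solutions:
 g(z) = C1 + C2*z^(29/15)


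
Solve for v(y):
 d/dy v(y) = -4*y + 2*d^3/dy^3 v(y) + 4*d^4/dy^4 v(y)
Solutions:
 v(y) = C1 + C4*exp(y/2) - 2*y^2 + (C2*sin(y/2) + C3*cos(y/2))*exp(-y/2)
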